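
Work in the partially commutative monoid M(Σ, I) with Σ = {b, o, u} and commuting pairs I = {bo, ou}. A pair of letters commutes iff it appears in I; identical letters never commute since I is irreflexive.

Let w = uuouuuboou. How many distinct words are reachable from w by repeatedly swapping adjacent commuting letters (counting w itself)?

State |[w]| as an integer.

#0=u has no predecessor
#1=u depends on [0:u]
#2=o has no predecessor
#3=u depends on [1:u]
#4=u depends on [3:u]
#5=u depends on [4:u]
#6=b depends on [5:u]
#7=o depends on [2:o]
#8=o depends on [7:o]
#9=u depends on [6:b]
sources: [0:u, 2:o]
N(rest) = Σ N(rest − s) over sources s of rest; N(one piece) = 1:
  size 1 → [8]=1  [9]=1
  size 2 → [6,9]=1  [7,8]=1  [8,9]=2
  size 3 → [2,7,8]=1  [5,6,9]=1  [6,8,9]=3  [7,8,9]=3
  size 4 → [2,7,8,9]=4  [4,5,6,9]=1  [5,6,8,9]=4  [6,7,8,9]=6
  size 5 → [2,6,7,8,9]=10  [3,4,5,6,9]=1  [4,5,6,8,9]=5  [5,6,7,8,9]=10
  size 6 → [1,3,4,5,6,9]=1  [2,5,6,7,8,9]=20  [3,4,5,6,8,9]=6  [4,5,6,7,8,9]=15
  size 7 → [0,1,3,4,5,6,9]=1  [1,3,4,5,6,8,9]=7  [2,4,5,6,7,8,9]=35  [3,4,5,6,7,8,9]=21
  size 8 → [0,1,3,4,5,6,8,9]=8  [1,3,4,5,6,7,8,9]=28  [2,3,4,5,6,7,8,9]=56
  first=0(u) contributes 84
  first=2(o) contributes 36
|[w]| = 120

120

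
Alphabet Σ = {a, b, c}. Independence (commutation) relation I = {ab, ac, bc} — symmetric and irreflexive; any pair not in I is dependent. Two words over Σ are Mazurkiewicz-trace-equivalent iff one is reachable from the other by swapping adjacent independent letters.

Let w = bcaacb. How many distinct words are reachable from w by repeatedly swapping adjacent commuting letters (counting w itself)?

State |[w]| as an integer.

90

0(b) covers ∅
1(c) covers ∅
2(a) covers ∅
3(a) covers 2:a
4(c) covers 1:c
5(b) covers 0:b
floor of heap: 0:b, 1:c, 2:a
completions by unplaced set U, small U first (add the entries for U minus each lowest piece of U):
  |U|=1: {3}:1  {4}:1  {5}:1
  |U|=2: {0,5}:1  {1,4}:1  {2,3}:1  {3,4}:2  {3,5}:2  {4,5}:2
  |U|=3: {0,3,5}:3  {0,4,5}:3  {1,3,4}:3  {1,4,5}:3  {2,3,4}:3  {2,3,5}:3  {3,4,5}:6
  |U|=4: {0,1,4,5}:6  {0,2,3,5}:6  {0,3,4,5}:12  {1,2,3,4}:6  {1,3,4,5}:12  {2,3,4,5}:12
  start at 0(b): 30
  start at 1(c): 30
  start at 2(a): 30
sum over floor = 90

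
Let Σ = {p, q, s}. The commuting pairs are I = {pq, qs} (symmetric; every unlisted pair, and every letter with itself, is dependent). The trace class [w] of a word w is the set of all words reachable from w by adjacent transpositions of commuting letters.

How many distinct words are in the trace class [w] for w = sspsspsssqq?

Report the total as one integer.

#0=s has no predecessor
#1=s depends on [0:s]
#2=p depends on [1:s]
#3=s depends on [2:p]
#4=s depends on [3:s]
#5=p depends on [4:s]
#6=s depends on [5:p]
#7=s depends on [6:s]
#8=s depends on [7:s]
#9=q has no predecessor
#10=q depends on [9:q]
sources: [0:s, 9:q]
N(rest) = Σ N(rest − s) over sources s of rest; N(one piece) = 1:
  size 1 → [8]=1  [10]=1
  size 2 → [7,8]=1  [8,10]=2  [9,10]=1
  size 3 → [6,7,8]=1  [7,8,10]=3  [8,9,10]=3
  size 4 → [5,6,7,8]=1  [6,7,8,10]=4  [7,8,9,10]=6
  size 5 → [4,5,6,7,8]=1  [5,6,7,8,10]=5  [6,7,8,9,10]=10
  size 6 → [3,4,5,6,7,8]=1  [4,5,6,7,8,10]=6  [5,6,7,8,9,10]=15
  size 7 → [2,3,4,5,6,7,8]=1  [3,4,5,6,7,8,10]=7  [4,5,6,7,8,9,10]=21
  size 8 → [1,2,3,4,5,6,7,8]=1  [2,3,4,5,6,7,8,10]=8  [3,4,5,6,7,8,9,10]=28
  size 9 → [0,1,2,3,4,5,6,7,8]=1  [1,2,3,4,5,6,7,8,10]=9  [2,3,4,5,6,7,8,9,10]=36
  first=0(s) contributes 45
  first=9(q) contributes 10
|[w]| = 55

55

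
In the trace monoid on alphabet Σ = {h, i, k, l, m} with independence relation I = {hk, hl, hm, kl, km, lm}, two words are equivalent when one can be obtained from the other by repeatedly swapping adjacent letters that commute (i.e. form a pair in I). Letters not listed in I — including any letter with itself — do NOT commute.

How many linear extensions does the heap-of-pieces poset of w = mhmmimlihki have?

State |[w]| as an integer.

16

#0=m has no predecessor
#1=h has no predecessor
#2=m depends on [0:m]
#3=m depends on [2:m]
#4=i depends on [1:h, 3:m]
#5=m depends on [4:i]
#6=l depends on [4:i]
#7=i depends on [5:m, 6:l]
#8=h depends on [7:i]
#9=k depends on [7:i]
#10=i depends on [8:h, 9:k]
sources: [0:m, 1:h]
N(rest) = Σ N(rest − s) over sources s of rest; N(one piece) = 1:
  size 1 → [10]=1
  size 2 → [8,10]=1  [9,10]=1
  size 3 → [8,9,10]=2
  size 4 → [7,8,9,10]=2
  size 5 → [5,7,8,9,10]=2  [6,7,8,9,10]=2
  size 6 → [5,6,7,8,9,10]=4
  size 7 → [4,5,6,7,8,9,10]=4
  size 8 → [1,4,5,6,7,8,9,10]=4  [3,4,5,6,7,8,9,10]=4
  size 9 → [1,3,4,5,6,7,8,9,10]=8  [2,3,4,5,6,7,8,9,10]=4
  first=0(m) contributes 12
  first=1(h) contributes 4
|[w]| = 16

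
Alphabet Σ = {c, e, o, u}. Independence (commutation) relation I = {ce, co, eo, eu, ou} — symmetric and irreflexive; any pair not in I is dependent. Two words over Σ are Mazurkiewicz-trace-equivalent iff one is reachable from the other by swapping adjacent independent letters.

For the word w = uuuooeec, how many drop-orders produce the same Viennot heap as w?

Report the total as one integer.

0(u) covers ∅
1(u) covers 0:u
2(u) covers 1:u
3(o) covers ∅
4(o) covers 3:o
5(e) covers ∅
6(e) covers 5:e
7(c) covers 2:u
floor of heap: 0:u, 3:o, 5:e
completions by unplaced set U, small U first (add the entries for U minus each lowest piece of U):
  |U|=1: {4}:1  {6}:1  {7}:1
  |U|=2: {2,7}:1  {3,4}:1  {4,6}:2  {4,7}:2  {5,6}:1  {6,7}:2
  |U|=3: {1,2,7}:1  {2,4,7}:3  {2,6,7}:3  {3,4,6}:3  {3,4,7}:3  {4,5,6}:3  {4,6,7}:6  {5,6,7}:3
  |U|=4: {0,1,2,7}:1  {1,2,4,7}:4  {1,2,6,7}:4  {2,3,4,7}:6  {2,4,6,7}:12  {2,5,6,7}:6  {3,4,5,6}:6  {3,4,6,7}:12  {4,5,6,7}:12
  |U|=5: {0,1,2,4,7}:5  {0,1,2,6,7}:5  {1,2,3,4,7}:10  {1,2,4,6,7}:20  {1,2,5,6,7}:10  {2,3,4,6,7}:30  {2,4,5,6,7}:30  {3,4,5,6,7}:30
  |U|=6: {0,1,2,3,4,7}:15  {0,1,2,4,6,7}:30  {0,1,2,5,6,7}:15  {1,2,3,4,6,7}:60  {1,2,4,5,6,7}:60  {2,3,4,5,6,7}:90
  start at 0(u): 210
  start at 3(o): 105
  start at 5(e): 105
sum over floor = 420

420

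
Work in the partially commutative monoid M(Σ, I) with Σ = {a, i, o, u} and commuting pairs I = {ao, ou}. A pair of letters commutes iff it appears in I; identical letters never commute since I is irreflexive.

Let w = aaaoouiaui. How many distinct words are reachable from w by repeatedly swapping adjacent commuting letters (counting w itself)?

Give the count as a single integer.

piece 0:a — minimal
piece 1:a rests on {0:a}
piece 2:a rests on {1:a}
piece 3:o — minimal
piece 4:o rests on {3:o}
piece 5:u rests on {2:a}
piece 6:i rests on {4:o, 5:u}
piece 7:a rests on {6:i}
piece 8:u rests on {7:a}
piece 9:i rests on {8:u}
minimal pieces: {0:a, 3:o}
ways to finish when only these pieces remain (= sum over removing one remaining piece with nothing left below it):
  1 left: {9}→1
  2 left: {8,9}→1
  3 left: {7,8,9}→1
  4 left: {6,7,8,9}→1
  5 left: {4,6,7,8,9}→1  {5,6,7,8,9}→1
  6 left: {2,5,6,7,8,9}→1  {3,4,6,7,8,9}→1  {4,5,6,7,8,9}→2
  7 left: {1,2,5,6,7,8,9}→1  {2,4,5,6,7,8,9}→3  {3,4,5,6,7,8,9}→3
  8 left: {0,1,2,5,6,7,8,9}→1  {1,2,4,5,6,7,8,9}→4  {2,3,4,5,6,7,8,9}→6
  placing 0:a first → 10 extensions
  placing 3:o first → 5 extensions
total linear extensions = 15

15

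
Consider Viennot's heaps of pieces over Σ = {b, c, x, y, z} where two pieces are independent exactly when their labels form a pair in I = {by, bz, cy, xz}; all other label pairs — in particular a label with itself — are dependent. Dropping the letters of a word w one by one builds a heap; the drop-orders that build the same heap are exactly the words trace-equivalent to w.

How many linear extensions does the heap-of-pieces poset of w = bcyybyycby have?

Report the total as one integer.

#0=b has no predecessor
#1=c depends on [0:b]
#2=y has no predecessor
#3=y depends on [2:y]
#4=b depends on [1:c]
#5=y depends on [3:y]
#6=y depends on [5:y]
#7=c depends on [4:b]
#8=b depends on [7:c]
#9=y depends on [6:y]
sources: [0:b, 2:y]
N(rest) = Σ N(rest − s) over sources s of rest; N(one piece) = 1:
  size 1 → [8]=1  [9]=1
  size 2 → [6,9]=1  [7,8]=1  [8,9]=2
  size 3 → [4,7,8]=1  [5,6,9]=1  [6,8,9]=3  [7,8,9]=3
  size 4 → [1,4,7,8]=1  [3,5,6,9]=1  [4,7,8,9]=4  [5,6,8,9]=4  [6,7,8,9]=6
  size 5 → [0,1,4,7,8]=1  [1,4,7,8,9]=5  [2,3,5,6,9]=1  [3,5,6,8,9]=5  [4,6,7,8,9]=10  [5,6,7,8,9]=10
  size 6 → [0,1,4,7,8,9]=6  [1,4,6,7,8,9]=15  [2,3,5,6,8,9]=6  [3,5,6,7,8,9]=15  [4,5,6,7,8,9]=20
  size 7 → [0,1,4,6,7,8,9]=21  [1,4,5,6,7,8,9]=35  [2,3,5,6,7,8,9]=21  [3,4,5,6,7,8,9]=35
  size 8 → [0,1,4,5,6,7,8,9]=56  [1,3,4,5,6,7,8,9]=70  [2,3,4,5,6,7,8,9]=56
  first=0(b) contributes 126
  first=2(y) contributes 126
|[w]| = 252

252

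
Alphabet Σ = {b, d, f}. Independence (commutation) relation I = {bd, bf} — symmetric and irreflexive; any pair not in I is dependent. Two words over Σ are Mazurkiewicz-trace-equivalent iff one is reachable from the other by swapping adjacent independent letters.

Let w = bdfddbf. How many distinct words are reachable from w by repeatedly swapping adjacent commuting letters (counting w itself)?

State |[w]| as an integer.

21

#0=b has no predecessor
#1=d has no predecessor
#2=f depends on [1:d]
#3=d depends on [2:f]
#4=d depends on [3:d]
#5=b depends on [0:b]
#6=f depends on [4:d]
sources: [0:b, 1:d]
N(rest) = Σ N(rest − s) over sources s of rest; N(one piece) = 1:
  size 1 → [5]=1  [6]=1
  size 2 → [0,5]=1  [4,6]=1  [5,6]=2
  size 3 → [0,5,6]=3  [3,4,6]=1  [4,5,6]=3
  size 4 → [0,4,5,6]=6  [2,3,4,6]=1  [3,4,5,6]=4
  size 5 → [0,3,4,5,6]=10  [1,2,3,4,6]=1  [2,3,4,5,6]=5
  first=0(b) contributes 6
  first=1(d) contributes 15
|[w]| = 21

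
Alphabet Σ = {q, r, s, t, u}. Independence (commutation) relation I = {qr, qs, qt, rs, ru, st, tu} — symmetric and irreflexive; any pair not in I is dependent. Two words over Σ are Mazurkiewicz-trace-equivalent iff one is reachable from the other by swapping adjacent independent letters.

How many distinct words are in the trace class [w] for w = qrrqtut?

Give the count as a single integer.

#0=q has no predecessor
#1=r has no predecessor
#2=r depends on [1:r]
#3=q depends on [0:q]
#4=t depends on [2:r]
#5=u depends on [3:q]
#6=t depends on [4:t]
sources: [0:q, 1:r]
N(rest) = Σ N(rest − s) over sources s of rest; N(one piece) = 1:
  size 1 → [5]=1  [6]=1
  size 2 → [3,5]=1  [4,6]=1  [5,6]=2
  size 3 → [0,3,5]=1  [2,4,6]=1  [3,5,6]=3  [4,5,6]=3
  size 4 → [0,3,5,6]=4  [1,2,4,6]=1  [2,4,5,6]=4  [3,4,5,6]=6
  size 5 → [0,3,4,5,6]=10  [1,2,4,5,6]=5  [2,3,4,5,6]=10
  first=0(q) contributes 15
  first=1(r) contributes 20
|[w]| = 35

35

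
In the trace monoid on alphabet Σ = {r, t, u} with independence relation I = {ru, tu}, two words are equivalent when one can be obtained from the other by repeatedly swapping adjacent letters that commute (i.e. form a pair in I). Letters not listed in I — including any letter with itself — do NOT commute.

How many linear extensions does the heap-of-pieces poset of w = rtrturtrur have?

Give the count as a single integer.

45

piece 0:r — minimal
piece 1:t rests on {0:r}
piece 2:r rests on {1:t}
piece 3:t rests on {2:r}
piece 4:u — minimal
piece 5:r rests on {3:t}
piece 6:t rests on {5:r}
piece 7:r rests on {6:t}
piece 8:u rests on {4:u}
piece 9:r rests on {7:r}
minimal pieces: {0:r, 4:u}
ways to finish when only these pieces remain (= sum over removing one remaining piece with nothing left below it):
  1 left: {8}→1  {9}→1
  2 left: {4,8}→1  {7,9}→1  {8,9}→2
  3 left: {4,8,9}→3  {6,7,9}→1  {7,8,9}→3
  4 left: {4,7,8,9}→6  {5,6,7,9}→1  {6,7,8,9}→4
  5 left: {3,5,6,7,9}→1  {4,6,7,8,9}→10  {5,6,7,8,9}→5
  6 left: {2,3,5,6,7,9}→1  {3,5,6,7,8,9}→6  {4,5,6,7,8,9}→15
  7 left: {1,2,3,5,6,7,9}→1  {2,3,5,6,7,8,9}→7  {3,4,5,6,7,8,9}→21
  8 left: {0,1,2,3,5,6,7,9}→1  {1,2,3,5,6,7,8,9}→8  {2,3,4,5,6,7,8,9}→28
  placing 0:r first → 36 extensions
  placing 4:u first → 9 extensions
total linear extensions = 45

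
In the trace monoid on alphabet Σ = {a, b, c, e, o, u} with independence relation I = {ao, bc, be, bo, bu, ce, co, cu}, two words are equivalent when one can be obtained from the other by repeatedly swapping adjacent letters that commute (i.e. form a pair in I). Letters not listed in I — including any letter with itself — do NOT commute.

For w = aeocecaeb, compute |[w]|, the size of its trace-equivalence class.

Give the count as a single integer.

20

drop 0:a onto floor
drop 1:e onto {0:a}
drop 2:o onto {1:e}
drop 3:c onto {0:a}
drop 4:e onto {2:o}
drop 5:c onto {3:c}
drop 6:a onto {4:e, 5:c}
drop 7:e onto {6:a}
drop 8:b onto {6:a}
ground layer = {0:a}
drop-orders for the pieces not yet dropped (sum over which currently-grounded one goes next):
  1 to go: {7} 1  {8} 1
  2 to go: {7,8} 2
  3 to go: {6,7,8} 2
  4 to go: {4,6,7,8} 2  {5,6,7,8} 2
  5 to go: {2,4,6,7,8} 2  {3,5,6,7,8} 2  {4,5,6,7,8} 4
  6 to go: {1,2,4,6,7,8} 2  {2,4,5,6,7,8} 6  {3,4,5,6,7,8} 6
  7 to go: {1,2,4,5,6,7,8} 8  {2,3,4,5,6,7,8} 12
  if 0:a drops first: 20 orders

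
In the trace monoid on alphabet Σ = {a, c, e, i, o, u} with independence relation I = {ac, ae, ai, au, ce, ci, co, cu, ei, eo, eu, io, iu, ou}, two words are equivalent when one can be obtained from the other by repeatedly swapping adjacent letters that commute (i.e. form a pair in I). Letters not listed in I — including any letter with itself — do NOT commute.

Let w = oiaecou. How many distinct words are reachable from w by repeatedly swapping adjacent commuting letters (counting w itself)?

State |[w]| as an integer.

840

0(o) covers ∅
1(i) covers ∅
2(a) covers 0:o
3(e) covers ∅
4(c) covers ∅
5(o) covers 2:a
6(u) covers ∅
floor of heap: 0:o, 1:i, 3:e, 4:c, 6:u
completions by unplaced set U, small U first (add the entries for U minus each lowest piece of U):
  |U|=1: {1}:1  {3}:1  {4}:1  {5}:1  {6}:1
  |U|=2: {1,3}:2  {1,4}:2  {1,5}:2  {1,6}:2  {2,5}:1  {3,4}:2  {3,5}:2  {3,6}:2  {4,5}:2  {4,6}:2  {5,6}:2
  |U|=3: {0,2,5}:1  {1,2,5}:3  {1,3,4}:6  {1,3,5}:6  {1,3,6}:6  {1,4,5}:6  {1,4,6}:6  {1,5,6}:6  {2,3,5}:3  {2,4,5}:3  {2,5,6}:3  {3,4,5}:6  {3,4,6}:6  {3,5,6}:6  {4,5,6}:6
  |U|=4: {0,1,2,5}:4  {0,2,3,5}:4  {0,2,4,5}:4  {0,2,5,6}:4  {1,2,3,5}:12  {1,2,4,5}:12  {1,2,5,6}:12  {1,3,4,5}:24  {1,3,4,6}:24  {1,3,5,6}:24  {1,4,5,6}:24  {2,3,4,5}:12  {2,3,5,6}:12  {2,4,5,6}:12  {3,4,5,6}:24
  |U|=5: {0,1,2,3,5}:20  {0,1,2,4,5}:20  {0,1,2,5,6}:20  {0,2,3,4,5}:20  {0,2,3,5,6}:20  {0,2,4,5,6}:20  {1,2,3,4,5}:60  {1,2,3,5,6}:60  {1,2,4,5,6}:60  {1,3,4,5,6}:120  {2,3,4,5,6}:60
  start at 0(o): 360
  start at 1(i): 120
  start at 3(e): 120
  start at 4(c): 120
  start at 6(u): 120
sum over floor = 840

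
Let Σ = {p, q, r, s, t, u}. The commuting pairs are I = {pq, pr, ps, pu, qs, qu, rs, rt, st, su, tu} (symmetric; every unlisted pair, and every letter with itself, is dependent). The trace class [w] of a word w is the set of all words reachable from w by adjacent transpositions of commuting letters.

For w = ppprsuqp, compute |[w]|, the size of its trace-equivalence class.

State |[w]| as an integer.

drop 0:p onto floor
drop 1:p onto {0:p}
drop 2:p onto {1:p}
drop 3:r onto floor
drop 4:s onto floor
drop 5:u onto {3:r}
drop 6:q onto {3:r}
drop 7:p onto {2:p}
ground layer = {0:p, 3:r, 4:s}
drop-orders for the pieces not yet dropped (sum over which currently-grounded one goes next):
  1 to go: {4} 1  {5} 1  {6} 1  {7} 1
  2 to go: {2,7} 1  {4,5} 2  {4,6} 2  {4,7} 2  {5,6} 2  {5,7} 2  {6,7} 2
  3 to go: {1,2,7} 1  {2,4,7} 3  {2,5,7} 3  {2,6,7} 3  {3,5,6} 2  {4,5,6} 6  {4,5,7} 6  {4,6,7} 6  {5,6,7} 6
  4 to go: {0,1,2,7} 1  {1,2,4,7} 4  {1,2,5,7} 4  {1,2,6,7} 4  {2,4,5,7} 12  {2,4,6,7} 12  {2,5,6,7} 12  {3,4,5,6} 8  {3,5,6,7} 8  {4,5,6,7} 24
  5 to go: {0,1,2,4,7} 5  {0,1,2,5,7} 5  {0,1,2,6,7} 5  {1,2,4,5,7} 20  {1,2,4,6,7} 20  {1,2,5,6,7} 20  {2,3,5,6,7} 20  {2,4,5,6,7} 60  {3,4,5,6,7} 40
  6 to go: {0,1,2,4,5,7} 30  {0,1,2,4,6,7} 30  {0,1,2,5,6,7} 30  {1,2,3,5,6,7} 40  {1,2,4,5,6,7} 120  {2,3,4,5,6,7} 120
  if 0:p drops first: 280 orders
  if 3:r drops first: 210 orders
  if 4:s drops first: 70 orders
heap linearizations: 560

560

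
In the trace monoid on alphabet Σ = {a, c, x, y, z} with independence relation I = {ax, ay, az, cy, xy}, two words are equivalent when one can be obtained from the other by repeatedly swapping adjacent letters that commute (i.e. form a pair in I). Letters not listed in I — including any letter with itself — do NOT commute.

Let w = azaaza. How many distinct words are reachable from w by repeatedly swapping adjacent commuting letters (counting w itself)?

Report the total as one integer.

15

#0=a has no predecessor
#1=z has no predecessor
#2=a depends on [0:a]
#3=a depends on [2:a]
#4=z depends on [1:z]
#5=a depends on [3:a]
sources: [0:a, 1:z]
N(rest) = Σ N(rest − s) over sources s of rest; N(one piece) = 1:
  size 1 → [4]=1  [5]=1
  size 2 → [1,4]=1  [3,5]=1  [4,5]=2
  size 3 → [1,4,5]=3  [2,3,5]=1  [3,4,5]=3
  size 4 → [0,2,3,5]=1  [1,3,4,5]=6  [2,3,4,5]=4
  first=0(a) contributes 10
  first=1(z) contributes 5
|[w]| = 15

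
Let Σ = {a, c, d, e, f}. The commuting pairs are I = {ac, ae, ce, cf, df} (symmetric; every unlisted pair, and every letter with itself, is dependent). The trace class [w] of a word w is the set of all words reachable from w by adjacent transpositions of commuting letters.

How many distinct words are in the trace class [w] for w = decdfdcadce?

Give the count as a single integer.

0(d) covers ∅
1(e) covers 0:d
2(c) covers 0:d
3(d) covers 1:e, 2:c
4(f) covers 1:e
5(d) covers 3:d
6(c) covers 5:d
7(a) covers 4:f, 5:d
8(d) covers 6:c, 7:a
9(c) covers 8:d
10(e) covers 8:d
floor of heap: 0:d
completions by unplaced set U, small U first (add the entries for U minus each lowest piece of U):
  |U|=1: {9}:1  {10}:1
  |U|=2: {9,10}:2
  |U|=3: {8,9,10}:2
  |U|=4: {6,8,9,10}:2  {7,8,9,10}:2
  |U|=5: {4,7,8,9,10}:2  {6,7,8,9,10}:4
  |U|=6: {4,6,7,8,9,10}:6  {5,6,7,8,9,10}:4
  |U|=7: {3,5,6,7,8,9,10}:4  {4,5,6,7,8,9,10}:10
  |U|=8: {2,3,5,6,7,8,9,10}:4  {3,4,5,6,7,8,9,10}:14
  |U|=9: {1,3,4,5,6,7,8,9,10}:14  {2,3,4,5,6,7,8,9,10}:18
  start at 0(d): 32

32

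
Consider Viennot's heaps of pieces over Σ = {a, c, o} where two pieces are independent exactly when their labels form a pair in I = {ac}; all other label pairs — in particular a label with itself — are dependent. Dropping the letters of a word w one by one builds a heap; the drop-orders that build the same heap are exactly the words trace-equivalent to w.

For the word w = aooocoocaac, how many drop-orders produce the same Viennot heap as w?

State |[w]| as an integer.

drop 0:a onto floor
drop 1:o onto {0:a}
drop 2:o onto {1:o}
drop 3:o onto {2:o}
drop 4:c onto {3:o}
drop 5:o onto {4:c}
drop 6:o onto {5:o}
drop 7:c onto {6:o}
drop 8:a onto {6:o}
drop 9:a onto {8:a}
drop 10:c onto {7:c}
ground layer = {0:a}
drop-orders for the pieces not yet dropped (sum over which currently-grounded one goes next):
  1 to go: {9} 1  {10} 1
  2 to go: {7,10} 1  {8,9} 1  {9,10} 2
  3 to go: {7,9,10} 3  {8,9,10} 3
  4 to go: {7,8,9,10} 6
  5 to go: {6,7,8,9,10} 6
  6 to go: {5,6,7,8,9,10} 6
  7 to go: {4,5,6,7,8,9,10} 6
  8 to go: {3,4,5,6,7,8,9,10} 6
  9 to go: {2,3,4,5,6,7,8,9,10} 6
  if 0:a drops first: 6 orders

6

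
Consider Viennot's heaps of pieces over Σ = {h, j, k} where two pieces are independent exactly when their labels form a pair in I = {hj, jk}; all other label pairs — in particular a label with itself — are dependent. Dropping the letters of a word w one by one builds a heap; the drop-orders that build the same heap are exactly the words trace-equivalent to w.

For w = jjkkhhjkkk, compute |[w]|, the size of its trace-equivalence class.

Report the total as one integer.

120

drop 0:j onto floor
drop 1:j onto {0:j}
drop 2:k onto floor
drop 3:k onto {2:k}
drop 4:h onto {3:k}
drop 5:h onto {4:h}
drop 6:j onto {1:j}
drop 7:k onto {5:h}
drop 8:k onto {7:k}
drop 9:k onto {8:k}
ground layer = {0:j, 2:k}
drop-orders for the pieces not yet dropped (sum over which currently-grounded one goes next):
  1 to go: {6} 1  {9} 1
  2 to go: {1,6} 1  {6,9} 2  {8,9} 1
  3 to go: {0,1,6} 1  {1,6,9} 3  {6,8,9} 3  {7,8,9} 1
  4 to go: {0,1,6,9} 4  {1,6,8,9} 6  {5,7,8,9} 1  {6,7,8,9} 4
  5 to go: {0,1,6,8,9} 10  {1,6,7,8,9} 10  {4,5,7,8,9} 1  {5,6,7,8,9} 5
  6 to go: {0,1,6,7,8,9} 20  {1,5,6,7,8,9} 15  {3,4,5,7,8,9} 1  {4,5,6,7,8,9} 6
  7 to go: {0,1,5,6,7,8,9} 35  {1,4,5,6,7,8,9} 21  {2,3,4,5,7,8,9} 1  {3,4,5,6,7,8,9} 7
  8 to go: {0,1,4,5,6,7,8,9} 56  {1,3,4,5,6,7,8,9} 28  {2,3,4,5,6,7,8,9} 8
  if 0:j drops first: 36 orders
  if 2:k drops first: 84 orders
heap linearizations: 120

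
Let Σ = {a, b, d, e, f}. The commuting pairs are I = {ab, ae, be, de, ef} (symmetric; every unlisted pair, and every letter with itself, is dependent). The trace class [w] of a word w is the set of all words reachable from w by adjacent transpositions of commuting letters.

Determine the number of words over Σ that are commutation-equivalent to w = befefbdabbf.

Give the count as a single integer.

piece 0:b — minimal
piece 1:e — minimal
piece 2:f rests on {0:b}
piece 3:e rests on {1:e}
piece 4:f rests on {2:f}
piece 5:b rests on {4:f}
piece 6:d rests on {5:b}
piece 7:a rests on {6:d}
piece 8:b rests on {6:d}
piece 9:b rests on {8:b}
piece 10:f rests on {7:a, 9:b}
minimal pieces: {0:b, 1:e}
ways to finish when only these pieces remain (= sum over removing one remaining piece with nothing left below it):
  1 left: {3}→1  {10}→1
  2 left: {1,3}→1  {3,10}→2  {7,10}→1  {9,10}→1
  3 left: {1,3,10}→3  {3,7,10}→3  {3,9,10}→3  {7,9,10}→2  {8,9,10}→1
  4 left: {1,3,7,10}→6  {1,3,9,10}→6  {3,7,9,10}→8  {3,8,9,10}→4  {7,8,9,10}→3
  5 left: {1,3,7,9,10}→20  {1,3,8,9,10}→10  {3,7,8,9,10}→15  {6,7,8,9,10}→3
  6 left: {1,3,7,8,9,10}→45  {3,6,7,8,9,10}→18  {5,6,7,8,9,10}→3
  7 left: {1,3,6,7,8,9,10}→63  {3,5,6,7,8,9,10}→21  {4,5,6,7,8,9,10}→3
  8 left: {1,3,5,6,7,8,9,10}→84  {2,4,5,6,7,8,9,10}→3  {3,4,5,6,7,8,9,10}→24
  9 left: {0,2,4,5,6,7,8,9,10}→3  {1,3,4,5,6,7,8,9,10}→108  {2,3,4,5,6,7,8,9,10}→27
  placing 0:b first → 135 extensions
  placing 1:e first → 30 extensions
total linear extensions = 165

165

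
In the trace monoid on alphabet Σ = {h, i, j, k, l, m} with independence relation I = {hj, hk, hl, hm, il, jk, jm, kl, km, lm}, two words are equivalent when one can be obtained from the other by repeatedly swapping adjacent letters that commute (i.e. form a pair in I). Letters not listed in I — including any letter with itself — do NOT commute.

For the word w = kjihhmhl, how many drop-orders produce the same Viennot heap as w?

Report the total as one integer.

52

piece 0:k — minimal
piece 1:j — minimal
piece 2:i rests on {0:k, 1:j}
piece 3:h rests on {2:i}
piece 4:h rests on {3:h}
piece 5:m rests on {2:i}
piece 6:h rests on {4:h}
piece 7:l rests on {1:j}
minimal pieces: {0:k, 1:j}
ways to finish when only these pieces remain (= sum over removing one remaining piece with nothing left below it):
  1 left: {5}→1  {6}→1  {7}→1
  2 left: {4,6}→1  {5,6}→2  {5,7}→2  {6,7}→2
  3 left: {3,4,6}→1  {4,5,6}→3  {4,6,7}→3  {5,6,7}→6
  4 left: {3,4,5,6}→4  {3,4,6,7}→4  {4,5,6,7}→12
  5 left: {2,3,4,5,6}→4  {3,4,5,6,7}→20
  6 left: {0,2,3,4,5,6}→4  {2,3,4,5,6,7}→24
  placing 0:k first → 24 extensions
  placing 1:j first → 28 extensions
total linear extensions = 52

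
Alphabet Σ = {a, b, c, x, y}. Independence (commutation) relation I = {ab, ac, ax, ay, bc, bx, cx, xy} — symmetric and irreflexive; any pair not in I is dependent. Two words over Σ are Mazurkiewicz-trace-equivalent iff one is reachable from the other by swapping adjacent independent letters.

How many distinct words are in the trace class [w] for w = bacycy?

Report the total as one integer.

12

#0=b has no predecessor
#1=a has no predecessor
#2=c has no predecessor
#3=y depends on [0:b, 2:c]
#4=c depends on [3:y]
#5=y depends on [4:c]
sources: [0:b, 1:a, 2:c]
N(rest) = Σ N(rest − s) over sources s of rest; N(one piece) = 1:
  size 1 → [1]=1  [5]=1
  size 2 → [1,5]=2  [4,5]=1
  size 3 → [1,4,5]=3  [3,4,5]=1
  size 4 → [0,3,4,5]=1  [1,3,4,5]=4  [2,3,4,5]=1
  first=0(b) contributes 5
  first=1(a) contributes 2
  first=2(c) contributes 5
|[w]| = 12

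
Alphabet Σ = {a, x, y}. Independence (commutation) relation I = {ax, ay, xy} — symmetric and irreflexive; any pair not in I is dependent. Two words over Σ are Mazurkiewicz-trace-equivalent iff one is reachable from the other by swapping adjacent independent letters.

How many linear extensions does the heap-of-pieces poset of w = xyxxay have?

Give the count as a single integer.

0(x) covers ∅
1(y) covers ∅
2(x) covers 0:x
3(x) covers 2:x
4(a) covers ∅
5(y) covers 1:y
floor of heap: 0:x, 1:y, 4:a
completions by unplaced set U, small U first (add the entries for U minus each lowest piece of U):
  |U|=1: {3}:1  {4}:1  {5}:1
  |U|=2: {1,5}:1  {2,3}:1  {3,4}:2  {3,5}:2  {4,5}:2
  |U|=3: {0,2,3}:1  {1,3,5}:3  {1,4,5}:3  {2,3,4}:3  {2,3,5}:3  {3,4,5}:6
  |U|=4: {0,2,3,4}:4  {0,2,3,5}:4  {1,2,3,5}:6  {1,3,4,5}:12  {2,3,4,5}:12
  start at 0(x): 30
  start at 1(y): 20
  start at 4(a): 10
sum over floor = 60

60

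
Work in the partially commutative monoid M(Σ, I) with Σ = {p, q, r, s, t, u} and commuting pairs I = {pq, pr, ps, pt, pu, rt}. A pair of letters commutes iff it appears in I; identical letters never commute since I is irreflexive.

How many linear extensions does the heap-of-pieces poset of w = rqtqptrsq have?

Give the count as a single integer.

18

drop 0:r onto floor
drop 1:q onto {0:r}
drop 2:t onto {1:q}
drop 3:q onto {2:t}
drop 4:p onto floor
drop 5:t onto {3:q}
drop 6:r onto {3:q}
drop 7:s onto {5:t, 6:r}
drop 8:q onto {7:s}
ground layer = {0:r, 4:p}
drop-orders for the pieces not yet dropped (sum over which currently-grounded one goes next):
  1 to go: {4} 1  {8} 1
  2 to go: {4,8} 2  {7,8} 1
  3 to go: {4,7,8} 3  {5,7,8} 1  {6,7,8} 1
  4 to go: {4,5,7,8} 4  {4,6,7,8} 4  {5,6,7,8} 2
  5 to go: {3,5,6,7,8} 2  {4,5,6,7,8} 10
  6 to go: {2,3,5,6,7,8} 2  {3,4,5,6,7,8} 12
  7 to go: {1,2,3,5,6,7,8} 2  {2,3,4,5,6,7,8} 14
  if 0:r drops first: 16 orders
  if 4:p drops first: 2 orders
heap linearizations: 18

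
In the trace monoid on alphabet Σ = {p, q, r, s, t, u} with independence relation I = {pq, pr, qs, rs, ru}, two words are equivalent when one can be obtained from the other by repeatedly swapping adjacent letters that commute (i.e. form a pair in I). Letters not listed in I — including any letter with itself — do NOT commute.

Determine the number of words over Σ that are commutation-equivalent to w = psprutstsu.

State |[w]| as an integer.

piece 0:p — minimal
piece 1:s rests on {0:p}
piece 2:p rests on {1:s}
piece 3:r — minimal
piece 4:u rests on {2:p}
piece 5:t rests on {3:r, 4:u}
piece 6:s rests on {5:t}
piece 7:t rests on {6:s}
piece 8:s rests on {7:t}
piece 9:u rests on {8:s}
minimal pieces: {0:p, 3:r}
ways to finish when only these pieces remain (= sum over removing one remaining piece with nothing left below it):
  1 left: {9}→1
  2 left: {8,9}→1
  3 left: {7,8,9}→1
  4 left: {6,7,8,9}→1
  5 left: {5,6,7,8,9}→1
  6 left: {3,5,6,7,8,9}→1  {4,5,6,7,8,9}→1
  7 left: {2,4,5,6,7,8,9}→1  {3,4,5,6,7,8,9}→2
  8 left: {1,2,4,5,6,7,8,9}→1  {2,3,4,5,6,7,8,9}→3
  placing 0:p first → 4 extensions
  placing 3:r first → 1 extensions
total linear extensions = 5

5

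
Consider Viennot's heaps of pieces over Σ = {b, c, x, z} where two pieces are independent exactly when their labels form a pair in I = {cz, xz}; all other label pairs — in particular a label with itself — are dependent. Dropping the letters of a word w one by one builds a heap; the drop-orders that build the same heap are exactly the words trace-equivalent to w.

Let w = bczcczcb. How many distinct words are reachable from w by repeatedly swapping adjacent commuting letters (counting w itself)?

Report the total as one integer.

#0=b has no predecessor
#1=c depends on [0:b]
#2=z depends on [0:b]
#3=c depends on [1:c]
#4=c depends on [3:c]
#5=z depends on [2:z]
#6=c depends on [4:c]
#7=b depends on [5:z, 6:c]
sources: [0:b]
N(rest) = Σ N(rest − s) over sources s of rest; N(one piece) = 1:
  size 1 → [7]=1
  size 2 → [5,7]=1  [6,7]=1
  size 3 → [2,5,7]=1  [4,6,7]=1  [5,6,7]=2
  size 4 → [2,5,6,7]=3  [3,4,6,7]=1  [4,5,6,7]=3
  size 5 → [1,3,4,6,7]=1  [2,4,5,6,7]=6  [3,4,5,6,7]=4
  size 6 → [1,3,4,5,6,7]=5  [2,3,4,5,6,7]=10
  first=0(b) contributes 15

15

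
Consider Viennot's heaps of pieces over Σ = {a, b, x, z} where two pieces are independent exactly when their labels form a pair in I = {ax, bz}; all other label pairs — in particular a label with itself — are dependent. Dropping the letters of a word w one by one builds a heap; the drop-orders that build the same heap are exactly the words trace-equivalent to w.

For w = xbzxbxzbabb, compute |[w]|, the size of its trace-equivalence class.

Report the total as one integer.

#0=x has no predecessor
#1=b depends on [0:x]
#2=z depends on [0:x]
#3=x depends on [1:b, 2:z]
#4=b depends on [3:x]
#5=x depends on [4:b]
#6=z depends on [5:x]
#7=b depends on [5:x]
#8=a depends on [6:z, 7:b]
#9=b depends on [8:a]
#10=b depends on [9:b]
sources: [0:x]
N(rest) = Σ N(rest − s) over sources s of rest; N(one piece) = 1:
  size 1 → [10]=1
  size 2 → [9,10]=1
  size 3 → [8,9,10]=1
  size 4 → [6,8,9,10]=1  [7,8,9,10]=1
  size 5 → [6,7,8,9,10]=2
  size 6 → [5,6,7,8,9,10]=2
  size 7 → [4,5,6,7,8,9,10]=2
  size 8 → [3,4,5,6,7,8,9,10]=2
  size 9 → [1,3,4,5,6,7,8,9,10]=2  [2,3,4,5,6,7,8,9,10]=2
  first=0(x) contributes 4

4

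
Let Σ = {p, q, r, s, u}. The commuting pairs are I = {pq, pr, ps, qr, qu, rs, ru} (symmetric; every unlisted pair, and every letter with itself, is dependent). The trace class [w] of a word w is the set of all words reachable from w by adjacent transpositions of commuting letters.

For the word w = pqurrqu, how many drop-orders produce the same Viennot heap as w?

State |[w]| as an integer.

210

0(p) covers ∅
1(q) covers ∅
2(u) covers 0:p
3(r) covers ∅
4(r) covers 3:r
5(q) covers 1:q
6(u) covers 2:u
floor of heap: 0:p, 1:q, 3:r
completions by unplaced set U, small U first (add the entries for U minus each lowest piece of U):
  |U|=1: {4}:1  {5}:1  {6}:1
  |U|=2: {1,5}:1  {2,6}:1  {3,4}:1  {4,5}:2  {4,6}:2  {5,6}:2
  |U|=3: {0,2,6}:1  {1,4,5}:3  {1,5,6}:3  {2,4,6}:3  {2,5,6}:3  {3,4,5}:3  {3,4,6}:3  {4,5,6}:6
  |U|=4: {0,2,4,6}:4  {0,2,5,6}:4  {1,2,5,6}:6  {1,3,4,5}:6  {1,4,5,6}:12  {2,3,4,6}:6  {2,4,5,6}:12  {3,4,5,6}:12
  |U|=5: {0,1,2,5,6}:10  {0,2,3,4,6}:10  {0,2,4,5,6}:20  {1,2,4,5,6}:30  {1,3,4,5,6}:30  {2,3,4,5,6}:30
  start at 0(p): 90
  start at 1(q): 60
  start at 3(r): 60
sum over floor = 210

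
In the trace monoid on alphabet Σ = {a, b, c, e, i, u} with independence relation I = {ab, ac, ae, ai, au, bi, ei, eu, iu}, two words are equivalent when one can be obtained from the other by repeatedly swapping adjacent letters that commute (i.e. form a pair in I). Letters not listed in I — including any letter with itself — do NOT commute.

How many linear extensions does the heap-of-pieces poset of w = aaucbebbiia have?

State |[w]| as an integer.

2475

piece 0:a — minimal
piece 1:a rests on {0:a}
piece 2:u — minimal
piece 3:c rests on {2:u}
piece 4:b rests on {3:c}
piece 5:e rests on {4:b}
piece 6:b rests on {5:e}
piece 7:b rests on {6:b}
piece 8:i rests on {3:c}
piece 9:i rests on {8:i}
piece 10:a rests on {1:a}
minimal pieces: {0:a, 2:u}
ways to finish when only these pieces remain (= sum over removing one remaining piece with nothing left below it):
  1 left: {7}→1  {9}→1  {10}→1
  2 left: {1,10}→1  {6,7}→1  {7,9}→2  {7,10}→2  {8,9}→1  {9,10}→2
  3 left: {0,1,10}→1  {1,7,10}→3  {1,9,10}→3  {5,6,7}→1  {6,7,9}→3  {6,7,10}→3  {7,8,9}→3  {7,9,10}→6  {8,9,10}→3
  4 left: {0,1,7,10}→4  {0,1,9,10}→4  {1,6,7,10}→6  {1,7,9,10}→12  {1,8,9,10}→6  {4,5,6,7}→1  {5,6,7,9}→4  {5,6,7,10}→4  {6,7,8,9}→6  {6,7,9,10}→12  {7,8,9,10}→12
  5 left: {0,1,6,7,10}→10  {0,1,7,9,10}→20  {0,1,8,9,10}→10  {1,5,6,7,10}→10  {1,6,7,9,10}→30  {1,7,8,9,10}→30  {4,5,6,7,9}→5  {4,5,6,7,10}→5  {5,6,7,8,9}→10  {5,6,7,9,10}→20  {6,7,8,9,10}→30
  6 left: {0,1,5,6,7,10}→20  {0,1,6,7,9,10}→60  {0,1,7,8,9,10}→60  {1,4,5,6,7,10}→15  {1,5,6,7,9,10}→60  {1,6,7,8,9,10}→90  {4,5,6,7,8,9}→15  {4,5,6,7,9,10}→30  {5,6,7,8,9,10}→60
  7 left: {0,1,4,5,6,7,10}→35  {0,1,5,6,7,9,10}→140  {0,1,6,7,8,9,10}→210  {1,4,5,6,7,9,10}→105  {1,5,6,7,8,9,10}→210  {3,4,5,6,7,8,9}→15  {4,5,6,7,8,9,10}→105
  8 left: {0,1,4,5,6,7,9,10}→280  {0,1,5,6,7,8,9,10}→560  {1,4,5,6,7,8,9,10}→420  {2,3,4,5,6,7,8,9}→15  {3,4,5,6,7,8,9,10}→120
  9 left: {0,1,4,5,6,7,8,9,10}→1260  {1,3,4,5,6,7,8,9,10}→540  {2,3,4,5,6,7,8,9,10}→135
  placing 0:a first → 675 extensions
  placing 2:u first → 1800 extensions
total linear extensions = 2475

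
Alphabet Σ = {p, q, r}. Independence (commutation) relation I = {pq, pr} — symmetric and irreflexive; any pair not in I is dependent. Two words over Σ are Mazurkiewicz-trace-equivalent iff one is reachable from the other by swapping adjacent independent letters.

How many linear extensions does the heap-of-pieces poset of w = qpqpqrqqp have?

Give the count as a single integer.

84

#0=q has no predecessor
#1=p has no predecessor
#2=q depends on [0:q]
#3=p depends on [1:p]
#4=q depends on [2:q]
#5=r depends on [4:q]
#6=q depends on [5:r]
#7=q depends on [6:q]
#8=p depends on [3:p]
sources: [0:q, 1:p]
N(rest) = Σ N(rest − s) over sources s of rest; N(one piece) = 1:
  size 1 → [7]=1  [8]=1
  size 2 → [3,8]=1  [6,7]=1  [7,8]=2
  size 3 → [1,3,8]=1  [3,7,8]=3  [5,6,7]=1  [6,7,8]=3
  size 4 → [1,3,7,8]=4  [3,6,7,8]=6  [4,5,6,7]=1  [5,6,7,8]=4
  size 5 → [1,3,6,7,8]=10  [2,4,5,6,7]=1  [3,5,6,7,8]=10  [4,5,6,7,8]=5
  size 6 → [0,2,4,5,6,7]=1  [1,3,5,6,7,8]=20  [2,4,5,6,7,8]=6  [3,4,5,6,7,8]=15
  size 7 → [0,2,4,5,6,7,8]=7  [1,3,4,5,6,7,8]=35  [2,3,4,5,6,7,8]=21
  first=0(q) contributes 56
  first=1(p) contributes 28
|[w]| = 84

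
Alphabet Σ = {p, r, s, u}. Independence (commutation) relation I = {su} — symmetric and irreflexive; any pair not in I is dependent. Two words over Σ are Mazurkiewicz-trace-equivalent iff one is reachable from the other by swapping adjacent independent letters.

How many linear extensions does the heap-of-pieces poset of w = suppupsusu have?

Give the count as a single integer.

drop 0:s onto floor
drop 1:u onto floor
drop 2:p onto {0:s, 1:u}
drop 3:p onto {2:p}
drop 4:u onto {3:p}
drop 5:p onto {4:u}
drop 6:s onto {5:p}
drop 7:u onto {5:p}
drop 8:s onto {6:s}
drop 9:u onto {7:u}
ground layer = {0:s, 1:u}
drop-orders for the pieces not yet dropped (sum over which currently-grounded one goes next):
  1 to go: {8} 1  {9} 1
  2 to go: {6,8} 1  {7,9} 1  {8,9} 2
  3 to go: {6,8,9} 3  {7,8,9} 3
  4 to go: {6,7,8,9} 6
  5 to go: {5,6,7,8,9} 6
  6 to go: {4,5,6,7,8,9} 6
  7 to go: {3,4,5,6,7,8,9} 6
  8 to go: {2,3,4,5,6,7,8,9} 6
  if 0:s drops first: 6 orders
  if 1:u drops first: 6 orders
heap linearizations: 12

12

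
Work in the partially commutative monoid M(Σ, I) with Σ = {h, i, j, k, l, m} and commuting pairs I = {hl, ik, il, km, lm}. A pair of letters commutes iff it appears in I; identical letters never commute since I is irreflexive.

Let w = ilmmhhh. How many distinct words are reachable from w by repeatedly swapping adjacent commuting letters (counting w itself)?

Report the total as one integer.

7

0(i) covers ∅
1(l) covers ∅
2(m) covers 0:i
3(m) covers 2:m
4(h) covers 3:m
5(h) covers 4:h
6(h) covers 5:h
floor of heap: 0:i, 1:l
completions by unplaced set U, small U first (add the entries for U minus each lowest piece of U):
  |U|=1: {1}:1  {6}:1
  |U|=2: {1,6}:2  {5,6}:1
  |U|=3: {1,5,6}:3  {4,5,6}:1
  |U|=4: {1,4,5,6}:4  {3,4,5,6}:1
  |U|=5: {1,3,4,5,6}:5  {2,3,4,5,6}:1
  start at 0(i): 6
  start at 1(l): 1
sum over floor = 7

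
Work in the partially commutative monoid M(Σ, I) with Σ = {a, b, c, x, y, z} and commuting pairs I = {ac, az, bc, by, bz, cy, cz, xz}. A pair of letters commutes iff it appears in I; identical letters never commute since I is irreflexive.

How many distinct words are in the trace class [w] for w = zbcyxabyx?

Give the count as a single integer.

drop 0:z onto floor
drop 1:b onto floor
drop 2:c onto floor
drop 3:y onto {0:z}
drop 4:x onto {1:b, 2:c, 3:y}
drop 5:a onto {4:x}
drop 6:b onto {5:a}
drop 7:y onto {5:a}
drop 8:x onto {6:b, 7:y}
ground layer = {0:z, 1:b, 2:c}
drop-orders for the pieces not yet dropped (sum over which currently-grounded one goes next):
  1 to go: {8} 1
  2 to go: {6,8} 1  {7,8} 1
  3 to go: {6,7,8} 2
  4 to go: {5,6,7,8} 2
  5 to go: {4,5,6,7,8} 2
  6 to go: {1,4,5,6,7,8} 2  {2,4,5,6,7,8} 2  {3,4,5,6,7,8} 2
  7 to go: {0,3,4,5,6,7,8} 2  {1,2,4,5,6,7,8} 4  {1,3,4,5,6,7,8} 4  {2,3,4,5,6,7,8} 4
  if 0:z drops first: 12 orders
  if 1:b drops first: 6 orders
  if 2:c drops first: 6 orders
heap linearizations: 24

24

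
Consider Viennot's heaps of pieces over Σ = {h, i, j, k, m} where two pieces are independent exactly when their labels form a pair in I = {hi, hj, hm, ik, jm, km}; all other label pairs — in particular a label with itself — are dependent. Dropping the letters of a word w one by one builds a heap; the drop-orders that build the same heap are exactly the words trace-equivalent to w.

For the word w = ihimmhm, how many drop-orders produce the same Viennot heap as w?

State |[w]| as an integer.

21

0(i) covers ∅
1(h) covers ∅
2(i) covers 0:i
3(m) covers 2:i
4(m) covers 3:m
5(h) covers 1:h
6(m) covers 4:m
floor of heap: 0:i, 1:h
completions by unplaced set U, small U first (add the entries for U minus each lowest piece of U):
  |U|=1: {5}:1  {6}:1
  |U|=2: {1,5}:1  {4,6}:1  {5,6}:2
  |U|=3: {1,5,6}:3  {3,4,6}:1  {4,5,6}:3
  |U|=4: {1,4,5,6}:6  {2,3,4,6}:1  {3,4,5,6}:4
  |U|=5: {0,2,3,4,6}:1  {1,3,4,5,6}:10  {2,3,4,5,6}:5
  start at 0(i): 15
  start at 1(h): 6
sum over floor = 21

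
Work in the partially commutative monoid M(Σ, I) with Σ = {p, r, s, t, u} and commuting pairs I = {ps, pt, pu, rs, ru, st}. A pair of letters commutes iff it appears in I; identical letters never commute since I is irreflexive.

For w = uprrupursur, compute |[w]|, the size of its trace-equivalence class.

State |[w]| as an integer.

drop 0:u onto floor
drop 1:p onto floor
drop 2:r onto {1:p}
drop 3:r onto {2:r}
drop 4:u onto {0:u}
drop 5:p onto {3:r}
drop 6:u onto {4:u}
drop 7:r onto {5:p}
drop 8:s onto {6:u}
drop 9:u onto {8:s}
drop 10:r onto {7:r}
ground layer = {0:u, 1:p}
drop-orders for the pieces not yet dropped (sum over which currently-grounded one goes next):
  1 to go: {9} 1  {10} 1
  2 to go: {7,10} 1  {8,9} 1  {9,10} 2
  3 to go: {5,7,10} 1  {6,8,9} 1  {7,9,10} 3  {8,9,10} 3
  4 to go: {3,5,7,10} 1  {4,6,8,9} 1  {5,7,9,10} 4  {6,8,9,10} 4  {7,8,9,10} 6
  5 to go: {0,4,6,8,9} 1  {2,3,5,7,10} 1  {3,5,7,9,10} 5  {4,6,8,9,10} 5  {5,7,8,9,10} 10  {6,7,8,9,10} 10
  6 to go: {0,4,6,8,9,10} 6  {1,2,3,5,7,10} 1  {2,3,5,7,9,10} 6  {3,5,7,8,9,10} 15  {4,6,7,8,9,10} 15  {5,6,7,8,9,10} 20
  7 to go: {0,4,6,7,8,9,10} 21  {1,2,3,5,7,9,10} 7  {2,3,5,7,8,9,10} 21  {3,5,6,7,8,9,10} 35  {4,5,6,7,8,9,10} 35
  8 to go: {0,4,5,6,7,8,9,10} 56  {1,2,3,5,7,8,9,10} 28  {2,3,5,6,7,8,9,10} 56  {3,4,5,6,7,8,9,10} 70
  9 to go: {0,3,4,5,6,7,8,9,10} 126  {1,2,3,5,6,7,8,9,10} 84  {2,3,4,5,6,7,8,9,10} 126
  if 0:u drops first: 210 orders
  if 1:p drops first: 252 orders
heap linearizations: 462

462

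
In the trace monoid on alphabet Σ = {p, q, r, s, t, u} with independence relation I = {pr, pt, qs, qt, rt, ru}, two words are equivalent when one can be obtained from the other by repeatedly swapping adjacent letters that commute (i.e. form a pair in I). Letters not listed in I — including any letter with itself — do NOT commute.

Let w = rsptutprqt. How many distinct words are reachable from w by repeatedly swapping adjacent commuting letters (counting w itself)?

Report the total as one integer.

76

0(r) covers ∅
1(s) covers 0:r
2(p) covers 1:s
3(t) covers 1:s
4(u) covers 2:p, 3:t
5(t) covers 4:u
6(p) covers 4:u
7(r) covers 1:s
8(q) covers 6:p, 7:r
9(t) covers 5:t
floor of heap: 0:r
completions by unplaced set U, small U first (add the entries for U minus each lowest piece of U):
  |U|=1: {8}:1  {9}:1
  |U|=2: {5,9}:1  {6,8}:1  {7,8}:1  {8,9}:2
  |U|=3: {5,8,9}:3  {6,7,8}:2  {6,8,9}:3  {7,8,9}:3
  |U|=4: {5,6,8,9}:6  {5,7,8,9}:6  {6,7,8,9}:8
  |U|=5: {4,5,6,8,9}:6  {5,6,7,8,9}:20
  |U|=6: {2,4,5,6,8,9}:6  {3,4,5,6,8,9}:6  {4,5,6,7,8,9}:26
  |U|=7: {2,3,4,5,6,8,9}:12  {2,4,5,6,7,8,9}:32  {3,4,5,6,7,8,9}:32
  |U|=8: {2,3,4,5,6,7,8,9}:76
  start at 0(r): 76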